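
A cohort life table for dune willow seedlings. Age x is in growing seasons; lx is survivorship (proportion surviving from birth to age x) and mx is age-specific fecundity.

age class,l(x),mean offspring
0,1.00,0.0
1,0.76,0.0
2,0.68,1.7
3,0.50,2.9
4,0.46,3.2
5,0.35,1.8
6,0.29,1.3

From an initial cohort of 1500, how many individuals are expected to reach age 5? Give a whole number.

525

Expected survivors = N0 · l_5 = 1500 × 0.35 = 525 → 525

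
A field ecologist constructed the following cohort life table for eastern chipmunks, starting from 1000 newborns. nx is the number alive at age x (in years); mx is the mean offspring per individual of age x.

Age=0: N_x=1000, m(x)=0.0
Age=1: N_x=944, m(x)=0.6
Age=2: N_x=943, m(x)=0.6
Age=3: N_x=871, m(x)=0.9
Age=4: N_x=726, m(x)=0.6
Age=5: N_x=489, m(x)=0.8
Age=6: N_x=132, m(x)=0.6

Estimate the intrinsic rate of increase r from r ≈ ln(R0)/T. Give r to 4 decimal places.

lx = nx/n0 = nx/1000: 1, 0.944, 0.943, 0.871, 0.726, 0.489, 0.132
R0 = Σ lx·mx = 0 + 0.5664 + 0.5658 + 0.7839 + 0.4356 + 0.3912 + 0.0792 = 2.8221
Σ x·lx·mx = 8.2233; T = 8.2233/2.8221 = 2.91389…
r ≈ ln(R0)/T = ln(2.8221)/2.91389… = 0.356046… → 0.3560

0.3560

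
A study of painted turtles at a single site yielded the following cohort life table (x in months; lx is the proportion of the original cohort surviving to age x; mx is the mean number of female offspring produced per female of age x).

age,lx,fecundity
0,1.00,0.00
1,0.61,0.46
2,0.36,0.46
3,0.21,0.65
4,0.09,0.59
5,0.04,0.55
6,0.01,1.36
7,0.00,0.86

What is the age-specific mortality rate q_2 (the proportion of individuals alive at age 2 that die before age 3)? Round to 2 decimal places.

q_2 = (l_2 − l_3) / l_2 = (0.36 − 0.21) / 0.36
     = 0.15 / 0.36 = 0.416667… → 0.42

0.42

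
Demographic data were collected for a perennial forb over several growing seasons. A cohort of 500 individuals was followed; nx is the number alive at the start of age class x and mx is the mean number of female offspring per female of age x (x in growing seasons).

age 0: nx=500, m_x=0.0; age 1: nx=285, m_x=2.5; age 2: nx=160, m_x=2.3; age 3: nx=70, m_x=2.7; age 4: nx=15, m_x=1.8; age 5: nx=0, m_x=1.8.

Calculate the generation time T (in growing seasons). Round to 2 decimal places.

lx = nx/n0 = nx/500: 1, 0.57, 0.32, 0.14, 0.03, 0
lx·mx: 0, 1.425, 0.736, 0.378, 0.054, 0 → R0 = 2.593
x·lx·mx: 0, 1.425, 1.472, 1.134, 0.216, 0 → Σ = 4.247
T = 4.247 / 2.593 = 1.637871… → 1.64

1.64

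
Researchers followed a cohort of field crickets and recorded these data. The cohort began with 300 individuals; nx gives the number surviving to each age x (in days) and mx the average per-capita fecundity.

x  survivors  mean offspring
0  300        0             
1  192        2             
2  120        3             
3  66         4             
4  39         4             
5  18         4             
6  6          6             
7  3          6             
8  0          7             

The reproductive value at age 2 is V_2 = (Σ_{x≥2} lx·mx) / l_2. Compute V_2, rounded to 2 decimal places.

7.55

lx = nx/n0 = nx/300: 1, 0.64, 0.4, 0.22, 0.13, 0.06, 0.02, 0.01, 0
lx·mx for x ≥ 2: 1.2, 0.88, 0.52, 0.24, 0.12, 0.06, 0 → sum = 3.02
V_2 = 3.02 / l_2 = 3.02 / 0.4 = 7.55 → 7.55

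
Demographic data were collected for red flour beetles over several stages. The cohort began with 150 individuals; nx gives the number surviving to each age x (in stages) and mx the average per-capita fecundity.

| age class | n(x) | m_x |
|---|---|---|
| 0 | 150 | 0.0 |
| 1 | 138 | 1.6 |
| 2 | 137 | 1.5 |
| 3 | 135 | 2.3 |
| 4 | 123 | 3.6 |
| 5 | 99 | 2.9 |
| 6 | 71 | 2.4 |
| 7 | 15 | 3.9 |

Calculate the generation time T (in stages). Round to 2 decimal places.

lx = nx/n0 = nx/150: 1, 0.92, 0.91333…, 0.9, 0.82, 0.66, 0.47333…, 0.1
lx·mx: 0, 1.472, 1.37…, 2.07, 2.952, 1.914, 1.136…, 0.39 → R0 = 11.304…
x·lx·mx: 0, 1.472, 2.74…, 6.21, 11.808, 9.57, 6.816…, 2.73 → Σ = 41.346…
T = 41.346… / 11.304… = 3.657643… → 3.66

3.66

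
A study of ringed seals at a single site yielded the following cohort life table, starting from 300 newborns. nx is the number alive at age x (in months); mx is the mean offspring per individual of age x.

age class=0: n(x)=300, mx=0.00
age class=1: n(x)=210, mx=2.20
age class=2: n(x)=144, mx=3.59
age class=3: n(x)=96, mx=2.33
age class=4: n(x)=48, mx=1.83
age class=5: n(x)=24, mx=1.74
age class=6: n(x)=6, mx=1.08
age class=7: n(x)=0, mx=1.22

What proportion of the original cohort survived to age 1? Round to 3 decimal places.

0.700

l_1 = n_1/n_0 = 210/300 = 0.7 → 0.700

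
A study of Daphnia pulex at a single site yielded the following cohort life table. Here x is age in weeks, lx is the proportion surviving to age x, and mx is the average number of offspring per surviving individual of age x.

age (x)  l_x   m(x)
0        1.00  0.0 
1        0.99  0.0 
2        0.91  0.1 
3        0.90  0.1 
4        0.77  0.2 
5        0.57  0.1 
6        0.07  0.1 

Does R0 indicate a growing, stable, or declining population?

declining

R0 = Σ lx·mx = 0 + 0 + 0.091 + 0.09 + 0.154 + 0.057 + 0.007 = 0.399
R0 < 1, so the population is declining.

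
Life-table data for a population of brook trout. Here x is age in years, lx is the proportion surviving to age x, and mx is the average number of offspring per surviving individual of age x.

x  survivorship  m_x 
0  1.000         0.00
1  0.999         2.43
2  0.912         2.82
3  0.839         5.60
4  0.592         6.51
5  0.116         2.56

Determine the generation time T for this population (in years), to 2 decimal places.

2.78

lx·mx: 0, 2.42757, 2.57184, 4.6984, 3.85392, 0.29696 → R0 = 13.84869
x·lx·mx: 0, 2.42757, 5.14368, 14.0952, 15.41568, 1.4848 → Σ = 38.56693
T = 38.56693 / 13.84869 = 2.784879… → 2.78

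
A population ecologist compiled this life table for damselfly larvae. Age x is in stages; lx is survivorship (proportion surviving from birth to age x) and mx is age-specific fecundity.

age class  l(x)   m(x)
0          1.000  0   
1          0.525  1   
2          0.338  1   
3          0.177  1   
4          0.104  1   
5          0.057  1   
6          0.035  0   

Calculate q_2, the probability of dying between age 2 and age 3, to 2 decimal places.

q_2 = (l_2 − l_3) / l_2 = (0.338 − 0.177) / 0.338
     = 0.161 / 0.338 = 0.476331… → 0.48

0.48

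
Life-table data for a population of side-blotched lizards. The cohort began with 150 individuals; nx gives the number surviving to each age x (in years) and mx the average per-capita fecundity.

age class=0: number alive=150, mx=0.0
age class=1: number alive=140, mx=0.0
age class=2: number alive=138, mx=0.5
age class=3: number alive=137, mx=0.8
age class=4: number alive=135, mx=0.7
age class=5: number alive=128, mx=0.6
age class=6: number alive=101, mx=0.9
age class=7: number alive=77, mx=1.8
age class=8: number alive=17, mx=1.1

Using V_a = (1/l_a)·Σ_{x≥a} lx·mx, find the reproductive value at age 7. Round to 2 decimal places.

lx = nx/n0 = nx/150: 1, 0.93333…, 0.92, 0.91333…, 0.9, 0.85333…, 0.67333…, 0.51333…, 0.11333…
lx·mx for x ≥ 7: 0.924…, 0.124667… → sum = 1.048667…
V_7 = 1.048667… / l_7 = 1.048667… / 0.513333… = 2.042857… → 2.04

2.04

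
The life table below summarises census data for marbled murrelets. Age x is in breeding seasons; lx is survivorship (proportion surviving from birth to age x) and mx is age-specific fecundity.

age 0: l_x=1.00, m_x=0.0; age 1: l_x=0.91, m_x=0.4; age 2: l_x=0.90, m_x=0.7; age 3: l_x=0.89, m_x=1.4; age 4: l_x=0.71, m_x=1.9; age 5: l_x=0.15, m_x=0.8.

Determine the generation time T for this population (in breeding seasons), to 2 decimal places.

lx·mx: 0, 0.364, 0.63, 1.246, 1.349, 0.12 → R0 = 3.709
x·lx·mx: 0, 0.364, 1.26, 3.738, 5.396, 0.6 → Σ = 11.358
T = 11.358 / 3.709 = 3.062281… → 3.06

3.06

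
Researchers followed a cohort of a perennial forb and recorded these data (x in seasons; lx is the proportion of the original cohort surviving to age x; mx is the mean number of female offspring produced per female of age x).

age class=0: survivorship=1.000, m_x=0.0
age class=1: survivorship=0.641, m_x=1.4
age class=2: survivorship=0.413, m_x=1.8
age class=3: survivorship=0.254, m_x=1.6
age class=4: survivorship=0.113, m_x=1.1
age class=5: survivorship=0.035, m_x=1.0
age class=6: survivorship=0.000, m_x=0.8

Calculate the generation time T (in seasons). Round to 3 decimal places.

lx·mx: 0, 0.8974, 0.7434, 0.4064, 0.1243, 0.035, 0 → R0 = 2.2065
x·lx·mx: 0, 0.8974, 1.4868, 1.2192, 0.4972, 0.175, 0 → Σ = 4.2756
T = 4.2756 / 2.2065 = 1.937729… → 1.938

1.938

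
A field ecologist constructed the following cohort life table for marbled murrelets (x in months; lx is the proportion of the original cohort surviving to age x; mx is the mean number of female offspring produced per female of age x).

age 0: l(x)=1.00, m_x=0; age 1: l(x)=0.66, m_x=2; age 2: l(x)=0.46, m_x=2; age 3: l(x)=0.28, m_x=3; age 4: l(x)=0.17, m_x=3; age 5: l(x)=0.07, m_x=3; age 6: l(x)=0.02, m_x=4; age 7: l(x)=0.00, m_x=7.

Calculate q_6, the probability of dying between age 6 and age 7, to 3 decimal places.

q_6 = (l_6 − l_7) / l_6 = (0.02 − 0) / 0.02
     = 0.02 / 0.02 = 1 → 1.000

1.000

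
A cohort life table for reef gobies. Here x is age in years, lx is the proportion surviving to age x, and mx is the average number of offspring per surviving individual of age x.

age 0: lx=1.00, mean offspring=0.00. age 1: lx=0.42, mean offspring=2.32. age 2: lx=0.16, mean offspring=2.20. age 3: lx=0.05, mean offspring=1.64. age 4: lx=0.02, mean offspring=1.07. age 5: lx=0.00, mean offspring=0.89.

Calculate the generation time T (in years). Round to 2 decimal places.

1.41

lx·mx: 0, 0.9744, 0.352, 0.082, 0.0214, 0 → R0 = 1.4298
x·lx·mx: 0, 0.9744, 0.704, 0.246, 0.0856, 0 → Σ = 2.01
T = 2.01 / 1.4298 = 1.405791… → 1.41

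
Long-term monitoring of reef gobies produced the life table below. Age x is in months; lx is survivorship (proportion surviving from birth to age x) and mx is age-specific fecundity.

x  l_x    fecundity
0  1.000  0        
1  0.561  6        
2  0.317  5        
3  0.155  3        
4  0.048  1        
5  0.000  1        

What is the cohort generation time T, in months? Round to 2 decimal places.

lx·mx: 0, 3.366, 1.585, 0.465, 0.048, 0 → R0 = 5.464
x·lx·mx: 0, 3.366, 3.17, 1.395, 0.192, 0 → Σ = 8.123
T = 8.123 / 5.464 = 1.48664… → 1.49

1.49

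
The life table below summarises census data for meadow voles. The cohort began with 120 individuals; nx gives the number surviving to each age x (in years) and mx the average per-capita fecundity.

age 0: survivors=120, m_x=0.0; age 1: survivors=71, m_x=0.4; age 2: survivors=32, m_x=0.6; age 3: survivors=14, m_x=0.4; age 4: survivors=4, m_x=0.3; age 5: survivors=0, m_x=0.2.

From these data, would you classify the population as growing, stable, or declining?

declining

lx = nx/n0 = nx/120: 1, 0.59167…, 0.26667…, 0.11667…, 0.03333…, 0
R0 = Σ lx·mx = 0 + 0.236667… + 0.16… + 0.046667… + 0.01… + 0 = 0.453333…
R0 < 1, so the population is declining.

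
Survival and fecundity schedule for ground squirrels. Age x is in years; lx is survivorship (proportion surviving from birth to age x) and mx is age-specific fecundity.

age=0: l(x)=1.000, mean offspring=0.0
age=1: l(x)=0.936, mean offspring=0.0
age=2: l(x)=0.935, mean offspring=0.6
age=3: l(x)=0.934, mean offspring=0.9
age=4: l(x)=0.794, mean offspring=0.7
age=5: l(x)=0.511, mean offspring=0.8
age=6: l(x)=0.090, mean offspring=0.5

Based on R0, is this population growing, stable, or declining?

R0 = Σ lx·mx = 0 + 0 + 0.561 + 0.8406 + 0.5558 + 0.4088 + 0.045 = 2.4112
R0 > 1, so the population is growing.

growing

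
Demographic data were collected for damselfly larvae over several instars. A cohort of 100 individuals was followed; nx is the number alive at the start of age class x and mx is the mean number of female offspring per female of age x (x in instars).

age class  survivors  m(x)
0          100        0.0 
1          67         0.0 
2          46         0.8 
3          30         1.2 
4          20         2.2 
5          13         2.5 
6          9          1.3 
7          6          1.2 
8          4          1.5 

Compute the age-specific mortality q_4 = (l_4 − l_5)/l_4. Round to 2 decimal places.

0.35

lx = nx/n0 = nx/100: 1, 0.67, 0.46, 0.3, 0.2, 0.13, 0.09, 0.06, 0.04
q_4 = (l_4 − l_5) / l_4 = (0.2 − 0.13) / 0.2
     = 0.07 / 0.2 = 0.35 → 0.35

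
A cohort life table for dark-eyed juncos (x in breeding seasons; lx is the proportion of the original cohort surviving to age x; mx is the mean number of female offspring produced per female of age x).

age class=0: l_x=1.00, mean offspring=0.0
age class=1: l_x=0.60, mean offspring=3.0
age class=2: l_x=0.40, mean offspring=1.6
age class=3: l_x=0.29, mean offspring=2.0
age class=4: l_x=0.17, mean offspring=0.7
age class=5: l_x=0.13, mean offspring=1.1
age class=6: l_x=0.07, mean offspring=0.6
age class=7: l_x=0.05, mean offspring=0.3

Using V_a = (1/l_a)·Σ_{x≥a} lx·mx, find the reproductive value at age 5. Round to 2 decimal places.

lx·mx for x ≥ 5: 0.143, 0.042, 0.015 → sum = 0.2
V_5 = 0.2 / l_5 = 0.2 / 0.13 = 1.538462… → 1.54

1.54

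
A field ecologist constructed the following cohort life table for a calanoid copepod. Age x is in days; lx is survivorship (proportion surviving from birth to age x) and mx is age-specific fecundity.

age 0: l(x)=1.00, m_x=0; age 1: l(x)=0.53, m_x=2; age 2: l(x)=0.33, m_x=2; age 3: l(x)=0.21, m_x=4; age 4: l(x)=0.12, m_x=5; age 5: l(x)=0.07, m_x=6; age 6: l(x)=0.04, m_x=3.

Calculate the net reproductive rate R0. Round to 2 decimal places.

3.70

lx·mx by age: 0, 1.06, 0.66, 0.84, 0.6, 0.42, 0.12
R0 = Σ lx·mx = 3.7 → 3.70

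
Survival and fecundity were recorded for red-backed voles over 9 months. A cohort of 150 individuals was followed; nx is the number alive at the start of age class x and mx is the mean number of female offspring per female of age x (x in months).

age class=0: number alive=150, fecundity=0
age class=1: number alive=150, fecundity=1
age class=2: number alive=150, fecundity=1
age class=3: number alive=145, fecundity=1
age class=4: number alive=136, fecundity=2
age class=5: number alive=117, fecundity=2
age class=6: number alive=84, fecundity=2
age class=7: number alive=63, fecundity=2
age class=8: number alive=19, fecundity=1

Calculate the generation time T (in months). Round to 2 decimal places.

lx = nx/n0 = nx/150: 1, 1, 1, 0.96667…, 0.90667…, 0.78, 0.56, 0.42, 0.12667…
lx·mx: 0, 1, 1, 0.966667…, 1.813333…, 1.56, 1.12, 0.84, 0.126667… → R0 = 8.426667…
x·lx·mx: 0, 1, 2, 2.9…, 7.253333…, 7.8, 6.72, 5.88, 1.013333… → Σ = 34.566667…
T = 34.566667… / 8.426667… = 4.102057… → 4.10

4.10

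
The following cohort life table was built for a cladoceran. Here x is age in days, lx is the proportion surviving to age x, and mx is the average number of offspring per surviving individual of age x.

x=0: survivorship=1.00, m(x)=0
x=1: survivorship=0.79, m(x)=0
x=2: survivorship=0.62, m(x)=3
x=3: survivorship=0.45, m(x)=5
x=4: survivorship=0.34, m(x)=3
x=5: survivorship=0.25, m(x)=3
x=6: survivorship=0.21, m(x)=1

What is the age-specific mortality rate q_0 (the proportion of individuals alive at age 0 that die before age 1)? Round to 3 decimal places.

q_0 = (l_0 − l_1) / l_0 = (1 − 0.79) / 1
     = 0.21 / 1 = 0.21 → 0.210

0.210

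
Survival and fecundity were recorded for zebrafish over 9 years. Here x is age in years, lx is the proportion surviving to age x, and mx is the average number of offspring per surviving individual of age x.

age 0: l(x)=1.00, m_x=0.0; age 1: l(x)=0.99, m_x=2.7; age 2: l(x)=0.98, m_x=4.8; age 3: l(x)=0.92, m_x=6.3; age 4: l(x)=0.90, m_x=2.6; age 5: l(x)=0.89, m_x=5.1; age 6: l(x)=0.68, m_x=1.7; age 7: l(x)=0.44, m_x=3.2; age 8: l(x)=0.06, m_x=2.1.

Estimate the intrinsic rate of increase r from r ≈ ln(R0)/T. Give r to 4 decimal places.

R0 = Σ lx·mx = 0 + 2.673 + 4.704 + 5.796 + 2.34 + 4.539 + 1.156 + 1.408 + 0.126 = 22.742
Σ x·lx·mx = 79.324; T = 79.324/22.742 = 3.488…
r ≈ ln(R0)/T = ln(22.742)/3.488… = 0.895704… → 0.8957

0.8957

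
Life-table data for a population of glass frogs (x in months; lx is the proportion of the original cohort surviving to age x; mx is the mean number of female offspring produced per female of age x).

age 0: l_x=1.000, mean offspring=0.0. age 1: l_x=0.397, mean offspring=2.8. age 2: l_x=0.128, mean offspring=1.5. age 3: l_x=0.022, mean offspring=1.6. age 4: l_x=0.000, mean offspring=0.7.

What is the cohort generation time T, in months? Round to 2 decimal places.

lx·mx: 0, 1.1116, 0.192, 0.0352, 0 → R0 = 1.3388
x·lx·mx: 0, 1.1116, 0.384, 0.1056, 0 → Σ = 1.6012
T = 1.6012 / 1.3388 = 1.195996… → 1.20

1.20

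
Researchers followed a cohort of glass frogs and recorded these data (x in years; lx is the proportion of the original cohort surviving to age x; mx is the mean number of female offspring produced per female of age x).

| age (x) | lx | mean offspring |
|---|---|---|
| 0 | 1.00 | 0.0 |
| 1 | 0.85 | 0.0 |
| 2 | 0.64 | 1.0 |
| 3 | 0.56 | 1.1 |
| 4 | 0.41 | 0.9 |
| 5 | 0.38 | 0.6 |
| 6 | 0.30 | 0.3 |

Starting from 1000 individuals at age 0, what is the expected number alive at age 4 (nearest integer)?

Expected survivors = N0 · l_4 = 1000 × 0.41 = 410 → 410

410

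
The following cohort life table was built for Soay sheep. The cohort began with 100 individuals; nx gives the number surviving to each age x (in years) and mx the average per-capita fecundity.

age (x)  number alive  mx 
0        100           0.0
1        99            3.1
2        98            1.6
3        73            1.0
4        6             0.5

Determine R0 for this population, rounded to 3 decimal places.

lx = nx/n0 = nx/100: 1, 0.99, 0.98, 0.73, 0.06
lx·mx by age: 0, 3.069, 1.568, 0.73, 0.03
R0 = Σ lx·mx = 5.397 → 5.397

5.397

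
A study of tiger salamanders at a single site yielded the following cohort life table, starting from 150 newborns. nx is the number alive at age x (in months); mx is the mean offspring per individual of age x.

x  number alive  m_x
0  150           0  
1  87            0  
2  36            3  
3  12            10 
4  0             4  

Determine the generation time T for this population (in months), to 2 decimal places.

lx = nx/n0 = nx/150: 1, 0.58, 0.24, 0.08, 0
lx·mx: 0, 0, 0.72, 0.8, 0 → R0 = 1.52
x·lx·mx: 0, 0, 1.44, 2.4, 0 → Σ = 3.84
T = 3.84 / 1.52 = 2.526316… → 2.53

2.53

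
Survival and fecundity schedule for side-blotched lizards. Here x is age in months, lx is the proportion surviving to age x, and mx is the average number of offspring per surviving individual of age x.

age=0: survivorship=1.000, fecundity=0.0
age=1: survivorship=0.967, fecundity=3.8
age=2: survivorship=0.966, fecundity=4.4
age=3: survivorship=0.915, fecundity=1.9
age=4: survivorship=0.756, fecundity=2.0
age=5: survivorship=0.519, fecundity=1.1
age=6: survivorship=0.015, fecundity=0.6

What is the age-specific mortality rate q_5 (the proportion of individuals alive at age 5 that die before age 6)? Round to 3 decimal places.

0.971

q_5 = (l_5 − l_6) / l_5 = (0.519 − 0.015) / 0.519
     = 0.504 / 0.519 = 0.971098… → 0.971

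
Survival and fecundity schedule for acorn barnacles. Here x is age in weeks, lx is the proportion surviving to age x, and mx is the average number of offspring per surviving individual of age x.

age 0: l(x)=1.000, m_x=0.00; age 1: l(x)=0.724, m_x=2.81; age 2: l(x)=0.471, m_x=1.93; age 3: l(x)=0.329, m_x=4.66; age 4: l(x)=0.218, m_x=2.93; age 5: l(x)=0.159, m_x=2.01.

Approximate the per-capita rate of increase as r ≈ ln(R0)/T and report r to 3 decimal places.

R0 = Σ lx·mx = 0 + 2.03444 + 0.90903 + 1.53314 + 0.63874 + 0.31959 = 5.43494
Σ x·lx·mx = 12.60483; T = 12.60483/5.43494 = 2.31922…
r ≈ ln(R0)/T = ln(5.43494)/2.31922… = 0.72992… → 0.730

0.730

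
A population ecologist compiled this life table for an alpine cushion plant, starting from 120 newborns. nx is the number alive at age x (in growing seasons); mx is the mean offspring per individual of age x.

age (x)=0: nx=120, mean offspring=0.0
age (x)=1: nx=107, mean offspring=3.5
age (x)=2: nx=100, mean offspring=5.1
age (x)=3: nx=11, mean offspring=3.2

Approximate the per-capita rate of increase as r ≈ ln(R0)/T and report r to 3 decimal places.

lx = nx/n0 = nx/120: 1, 0.89167…, 0.83333…, 0.09167…
R0 = Σ lx·mx = 0 + 3.12083… + 4.25… + 0.29333… = 7.664167…
Σ x·lx·mx = 12.500833…; T = 12.500833…/7.664167… = 1.63108…
r ≈ ln(R0)/T = ln(7.664167…)/1.63108… = 1.2486… → 1.249

1.249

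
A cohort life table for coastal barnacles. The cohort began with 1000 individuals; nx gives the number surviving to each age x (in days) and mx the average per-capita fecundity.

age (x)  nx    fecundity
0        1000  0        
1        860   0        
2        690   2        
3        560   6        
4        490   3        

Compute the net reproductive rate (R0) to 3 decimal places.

6.210

lx = nx/n0 = nx/1000: 1, 0.86, 0.69, 0.56, 0.49
lx·mx by age: 0, 0, 1.38, 3.36, 1.47
R0 = Σ lx·mx = 6.21 → 6.210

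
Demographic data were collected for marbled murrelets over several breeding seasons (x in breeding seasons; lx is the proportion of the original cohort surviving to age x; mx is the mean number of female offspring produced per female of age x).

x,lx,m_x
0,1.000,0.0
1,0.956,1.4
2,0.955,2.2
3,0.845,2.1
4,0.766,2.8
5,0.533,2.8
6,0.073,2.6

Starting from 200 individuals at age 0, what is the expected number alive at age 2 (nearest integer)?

191

Expected survivors = N0 · l_2 = 200 × 0.955 = 191 → 191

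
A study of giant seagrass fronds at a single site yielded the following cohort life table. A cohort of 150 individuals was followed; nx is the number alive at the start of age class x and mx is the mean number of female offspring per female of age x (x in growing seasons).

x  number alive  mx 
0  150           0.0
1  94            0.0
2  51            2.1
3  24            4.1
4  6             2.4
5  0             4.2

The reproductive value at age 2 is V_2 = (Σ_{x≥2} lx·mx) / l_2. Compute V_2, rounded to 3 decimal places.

4.312

lx = nx/n0 = nx/150: 1, 0.62667…, 0.34, 0.16, 0.04, 0
lx·mx for x ≥ 2: 0.714, 0.656, 0.096, 0 → sum = 1.466
V_2 = 1.466 / l_2 = 1.466 / 0.34 = 4.311765… → 4.312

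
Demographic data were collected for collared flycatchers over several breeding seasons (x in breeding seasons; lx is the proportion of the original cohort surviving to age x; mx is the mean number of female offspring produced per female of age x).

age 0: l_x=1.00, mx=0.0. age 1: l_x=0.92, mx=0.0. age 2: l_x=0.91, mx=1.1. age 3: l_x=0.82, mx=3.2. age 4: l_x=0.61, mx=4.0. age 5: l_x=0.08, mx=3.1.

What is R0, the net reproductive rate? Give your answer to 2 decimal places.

lx·mx by age: 0, 0, 1.001, 2.624, 2.44, 0.248
R0 = Σ lx·mx = 6.313 → 6.31

6.31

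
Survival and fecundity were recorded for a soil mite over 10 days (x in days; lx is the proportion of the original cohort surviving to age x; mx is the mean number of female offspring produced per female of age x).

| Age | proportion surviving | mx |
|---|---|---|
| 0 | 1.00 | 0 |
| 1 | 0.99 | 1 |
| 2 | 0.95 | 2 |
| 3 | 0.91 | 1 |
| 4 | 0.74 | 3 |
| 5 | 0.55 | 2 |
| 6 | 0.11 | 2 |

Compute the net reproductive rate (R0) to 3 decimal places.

7.340

lx·mx by age: 0, 0.99, 1.9, 0.91, 2.22, 1.1, 0.22
R0 = Σ lx·mx = 7.34 → 7.340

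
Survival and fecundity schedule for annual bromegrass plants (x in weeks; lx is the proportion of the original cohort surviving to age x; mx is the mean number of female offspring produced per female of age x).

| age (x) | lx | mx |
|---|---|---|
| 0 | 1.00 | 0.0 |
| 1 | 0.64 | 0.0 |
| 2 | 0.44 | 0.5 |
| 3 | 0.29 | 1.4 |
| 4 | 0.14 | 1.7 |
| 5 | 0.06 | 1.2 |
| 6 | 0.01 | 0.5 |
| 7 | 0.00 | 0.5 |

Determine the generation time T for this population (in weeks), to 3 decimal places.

lx·mx: 0, 0, 0.22, 0.406, 0.238, 0.072, 0.005, 0 → R0 = 0.941
x·lx·mx: 0, 0, 0.44, 1.218, 0.952, 0.36, 0.03, 0 → Σ = 3
T = 3 / 0.941 = 3.188098… → 3.188

3.188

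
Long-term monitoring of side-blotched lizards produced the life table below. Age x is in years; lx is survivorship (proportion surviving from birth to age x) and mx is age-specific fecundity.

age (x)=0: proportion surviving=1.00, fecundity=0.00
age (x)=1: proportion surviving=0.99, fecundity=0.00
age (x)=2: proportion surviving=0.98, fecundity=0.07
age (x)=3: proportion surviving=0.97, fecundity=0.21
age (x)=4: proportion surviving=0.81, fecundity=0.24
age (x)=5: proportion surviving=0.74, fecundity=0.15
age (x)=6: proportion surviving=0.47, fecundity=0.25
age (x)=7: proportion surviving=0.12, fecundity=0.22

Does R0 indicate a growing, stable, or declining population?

declining

R0 = Σ lx·mx = 0 + 0 + 0.0686 + 0.2037 + 0.1944 + 0.111 + 0.1175 + 0.0264 = 0.7216
R0 < 1, so the population is declining.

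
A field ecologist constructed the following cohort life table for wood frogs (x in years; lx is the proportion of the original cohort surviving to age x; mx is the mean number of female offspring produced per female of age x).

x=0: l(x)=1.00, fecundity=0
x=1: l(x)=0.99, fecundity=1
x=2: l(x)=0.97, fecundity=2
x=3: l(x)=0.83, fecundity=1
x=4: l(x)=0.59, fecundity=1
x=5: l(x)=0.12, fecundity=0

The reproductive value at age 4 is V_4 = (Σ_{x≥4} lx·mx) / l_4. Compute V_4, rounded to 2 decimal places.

1.00

lx·mx for x ≥ 4: 0.59, 0 → sum = 0.59
V_4 = 0.59 / l_4 = 0.59 / 0.59 = 1 → 1.00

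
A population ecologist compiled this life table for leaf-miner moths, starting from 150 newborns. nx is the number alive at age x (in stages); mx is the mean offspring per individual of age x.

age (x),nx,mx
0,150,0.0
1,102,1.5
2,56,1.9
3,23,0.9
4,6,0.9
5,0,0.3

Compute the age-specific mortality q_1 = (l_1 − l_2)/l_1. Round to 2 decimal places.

0.45

lx = nx/n0 = nx/150: 1, 0.68, 0.37333…, 0.15333…, 0.04, 0
q_1 = (l_1 − l_2) / l_1 = (0.68 − 0.373333…) / 0.68
     = 0.306667… / 0.68 = 0.45098… → 0.45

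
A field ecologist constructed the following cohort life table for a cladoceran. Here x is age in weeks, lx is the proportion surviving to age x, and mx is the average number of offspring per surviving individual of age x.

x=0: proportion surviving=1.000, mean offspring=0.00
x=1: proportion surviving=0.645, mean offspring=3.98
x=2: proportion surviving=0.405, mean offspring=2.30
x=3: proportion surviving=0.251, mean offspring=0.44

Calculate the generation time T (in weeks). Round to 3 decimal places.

1.319

lx·mx: 0, 2.5671, 0.9315, 0.11044 → R0 = 3.60904
x·lx·mx: 0, 2.5671, 1.863, 0.33132 → Σ = 4.76142
T = 4.76142 / 3.60904 = 1.319304… → 1.319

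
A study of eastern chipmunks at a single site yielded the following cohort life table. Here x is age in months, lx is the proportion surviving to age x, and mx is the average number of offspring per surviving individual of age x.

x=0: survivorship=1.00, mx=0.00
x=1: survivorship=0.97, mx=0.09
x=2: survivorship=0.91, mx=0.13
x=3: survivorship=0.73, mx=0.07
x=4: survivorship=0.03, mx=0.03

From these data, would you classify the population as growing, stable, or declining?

declining

R0 = Σ lx·mx = 0 + 0.0873 + 0.1183 + 0.0511 + 0.0009 = 0.2576
R0 < 1, so the population is declining.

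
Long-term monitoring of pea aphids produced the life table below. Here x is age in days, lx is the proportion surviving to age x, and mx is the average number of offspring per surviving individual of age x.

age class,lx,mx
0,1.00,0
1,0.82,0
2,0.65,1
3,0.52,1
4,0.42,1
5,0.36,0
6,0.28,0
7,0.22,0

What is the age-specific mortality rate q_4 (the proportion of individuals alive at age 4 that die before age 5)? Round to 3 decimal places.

q_4 = (l_4 − l_5) / l_4 = (0.42 − 0.36) / 0.42
     = 0.06 / 0.42 = 0.142857… → 0.143

0.143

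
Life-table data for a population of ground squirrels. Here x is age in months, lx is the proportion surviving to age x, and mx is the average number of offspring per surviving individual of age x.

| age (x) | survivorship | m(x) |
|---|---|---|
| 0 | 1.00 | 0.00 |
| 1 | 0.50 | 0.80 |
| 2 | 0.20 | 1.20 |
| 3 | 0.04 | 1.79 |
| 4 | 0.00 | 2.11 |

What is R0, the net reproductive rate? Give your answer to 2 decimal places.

lx·mx by age: 0, 0.4, 0.24, 0.0716, 0
R0 = Σ lx·mx = 0.7116 → 0.71

0.71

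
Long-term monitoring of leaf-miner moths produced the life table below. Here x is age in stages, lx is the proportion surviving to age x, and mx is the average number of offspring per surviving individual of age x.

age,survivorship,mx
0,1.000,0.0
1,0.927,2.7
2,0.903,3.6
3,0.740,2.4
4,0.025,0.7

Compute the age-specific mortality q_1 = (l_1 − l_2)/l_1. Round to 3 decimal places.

q_1 = (l_1 − l_2) / l_1 = (0.927 − 0.903) / 0.927
     = 0.024 / 0.927 = 0.02589… → 0.026

0.026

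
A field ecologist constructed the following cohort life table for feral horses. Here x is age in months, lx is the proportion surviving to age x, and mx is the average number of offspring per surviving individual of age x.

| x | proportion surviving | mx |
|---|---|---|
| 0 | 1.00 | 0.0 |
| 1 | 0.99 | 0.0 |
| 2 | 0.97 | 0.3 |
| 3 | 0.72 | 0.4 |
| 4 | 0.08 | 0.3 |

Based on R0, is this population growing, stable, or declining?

declining

R0 = Σ lx·mx = 0 + 0 + 0.291 + 0.288 + 0.024 = 0.603
R0 < 1, so the population is declining.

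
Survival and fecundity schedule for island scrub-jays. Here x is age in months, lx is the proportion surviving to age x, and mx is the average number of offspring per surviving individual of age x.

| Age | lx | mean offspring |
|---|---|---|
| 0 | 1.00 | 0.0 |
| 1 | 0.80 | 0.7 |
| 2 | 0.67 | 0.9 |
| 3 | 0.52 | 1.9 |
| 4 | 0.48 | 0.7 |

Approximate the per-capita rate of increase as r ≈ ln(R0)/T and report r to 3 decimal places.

R0 = Σ lx·mx = 0 + 0.56 + 0.603 + 0.988 + 0.336 = 2.487
Σ x·lx·mx = 6.074; T = 6.074/2.487 = 2.4423…
r ≈ ln(R0)/T = ln(2.487)/2.4423… = 0.37304… → 0.373

0.373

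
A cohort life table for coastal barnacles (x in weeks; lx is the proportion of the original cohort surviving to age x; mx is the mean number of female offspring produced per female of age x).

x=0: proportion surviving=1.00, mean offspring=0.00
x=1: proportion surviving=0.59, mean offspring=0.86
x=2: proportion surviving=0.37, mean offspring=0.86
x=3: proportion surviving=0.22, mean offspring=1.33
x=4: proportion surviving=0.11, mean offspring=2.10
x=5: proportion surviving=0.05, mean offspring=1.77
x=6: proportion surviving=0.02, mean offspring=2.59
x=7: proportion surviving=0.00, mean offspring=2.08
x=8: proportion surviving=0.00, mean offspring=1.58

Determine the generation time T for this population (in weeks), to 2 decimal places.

lx·mx: 0, 0.5074, 0.3182, 0.2926, 0.231, 0.0885, 0.0518, 0, 0 → R0 = 1.4895
x·lx·mx: 0, 0.5074, 0.6364, 0.8778, 0.924, 0.4425, 0.3108, 0, 0 → Σ = 3.6989
T = 3.6989 / 1.4895 = 2.483317… → 2.48

2.48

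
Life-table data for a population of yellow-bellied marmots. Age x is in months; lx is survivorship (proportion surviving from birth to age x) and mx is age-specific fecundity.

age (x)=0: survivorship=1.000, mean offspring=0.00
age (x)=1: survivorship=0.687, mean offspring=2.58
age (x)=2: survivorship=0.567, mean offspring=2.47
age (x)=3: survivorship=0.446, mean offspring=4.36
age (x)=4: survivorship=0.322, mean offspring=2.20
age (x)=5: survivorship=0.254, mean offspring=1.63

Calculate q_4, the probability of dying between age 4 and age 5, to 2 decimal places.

q_4 = (l_4 − l_5) / l_4 = (0.322 − 0.254) / 0.322
     = 0.068 / 0.322 = 0.21118… → 0.21

0.21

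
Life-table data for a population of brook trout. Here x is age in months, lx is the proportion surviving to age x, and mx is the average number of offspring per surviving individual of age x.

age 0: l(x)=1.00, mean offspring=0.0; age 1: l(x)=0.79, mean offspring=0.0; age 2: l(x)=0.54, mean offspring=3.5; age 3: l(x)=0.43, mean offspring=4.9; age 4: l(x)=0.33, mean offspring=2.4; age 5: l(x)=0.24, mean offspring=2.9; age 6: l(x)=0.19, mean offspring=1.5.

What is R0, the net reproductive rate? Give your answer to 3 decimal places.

5.770

lx·mx by age: 0, 0, 1.89, 2.107, 0.792, 0.696, 0.285
R0 = Σ lx·mx = 5.77 → 5.770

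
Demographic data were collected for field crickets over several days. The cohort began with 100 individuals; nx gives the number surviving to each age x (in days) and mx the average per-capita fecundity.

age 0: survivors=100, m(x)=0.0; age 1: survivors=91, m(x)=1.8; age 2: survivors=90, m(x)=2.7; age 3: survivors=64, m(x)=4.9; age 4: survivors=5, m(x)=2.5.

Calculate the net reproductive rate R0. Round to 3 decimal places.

lx = nx/n0 = nx/100: 1, 0.91, 0.9, 0.64, 0.05
lx·mx by age: 0, 1.638, 2.43, 3.136, 0.125
R0 = Σ lx·mx = 7.329 → 7.329

7.329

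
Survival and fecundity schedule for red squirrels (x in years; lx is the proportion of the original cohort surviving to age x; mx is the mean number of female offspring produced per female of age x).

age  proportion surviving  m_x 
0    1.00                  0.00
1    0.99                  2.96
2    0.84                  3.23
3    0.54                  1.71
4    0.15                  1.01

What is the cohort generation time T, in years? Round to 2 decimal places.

lx·mx: 0, 2.9304, 2.7132, 0.9234, 0.1515 → R0 = 6.7185
x·lx·mx: 0, 2.9304, 5.4264, 2.7702, 0.606 → Σ = 11.733
T = 11.733 / 6.7185 = 1.746372… → 1.75

1.75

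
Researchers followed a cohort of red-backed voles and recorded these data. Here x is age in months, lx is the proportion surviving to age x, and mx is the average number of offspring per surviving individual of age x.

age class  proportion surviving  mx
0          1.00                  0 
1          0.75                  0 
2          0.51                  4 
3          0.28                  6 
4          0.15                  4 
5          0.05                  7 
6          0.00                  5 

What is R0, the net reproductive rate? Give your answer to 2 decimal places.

4.67

lx·mx by age: 0, 0, 2.04, 1.68, 0.6, 0.35, 0
R0 = Σ lx·mx = 4.67 → 4.67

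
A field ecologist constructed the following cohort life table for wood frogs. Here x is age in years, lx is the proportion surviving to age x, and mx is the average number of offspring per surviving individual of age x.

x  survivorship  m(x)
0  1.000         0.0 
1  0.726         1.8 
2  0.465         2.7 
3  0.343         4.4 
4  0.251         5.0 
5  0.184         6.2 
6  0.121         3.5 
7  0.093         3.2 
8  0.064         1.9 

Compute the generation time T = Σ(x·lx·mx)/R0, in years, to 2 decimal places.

lx·mx: 0, 1.3068, 1.2555, 1.5092, 1.255, 1.1408, 0.4235, 0.2976, 0.1216 → R0 = 7.31
x·lx·mx: 0, 1.3068, 2.511, 4.5276, 5.02, 5.704, 2.541, 2.0832, 0.9728 → Σ = 24.6664
T = 24.6664 / 7.31 = 3.374337… → 3.37

3.37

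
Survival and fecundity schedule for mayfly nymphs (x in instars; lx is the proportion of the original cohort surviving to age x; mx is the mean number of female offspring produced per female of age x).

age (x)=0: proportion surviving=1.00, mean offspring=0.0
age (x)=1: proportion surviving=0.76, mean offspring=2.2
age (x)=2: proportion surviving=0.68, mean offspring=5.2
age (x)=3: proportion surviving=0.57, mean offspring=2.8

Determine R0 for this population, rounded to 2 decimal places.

6.80

lx·mx by age: 0, 1.672, 3.536, 1.596
R0 = Σ lx·mx = 6.804 → 6.80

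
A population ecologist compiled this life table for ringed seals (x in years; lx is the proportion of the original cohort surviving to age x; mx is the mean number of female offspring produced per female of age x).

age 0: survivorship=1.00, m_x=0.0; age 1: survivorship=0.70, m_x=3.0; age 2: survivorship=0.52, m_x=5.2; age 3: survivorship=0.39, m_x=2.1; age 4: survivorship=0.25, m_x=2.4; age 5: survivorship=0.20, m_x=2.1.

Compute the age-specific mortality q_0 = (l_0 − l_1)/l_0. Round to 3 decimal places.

0.300

q_0 = (l_0 − l_1) / l_0 = (1 − 0.7) / 1
     = 0.3 / 1 = 0.3 → 0.300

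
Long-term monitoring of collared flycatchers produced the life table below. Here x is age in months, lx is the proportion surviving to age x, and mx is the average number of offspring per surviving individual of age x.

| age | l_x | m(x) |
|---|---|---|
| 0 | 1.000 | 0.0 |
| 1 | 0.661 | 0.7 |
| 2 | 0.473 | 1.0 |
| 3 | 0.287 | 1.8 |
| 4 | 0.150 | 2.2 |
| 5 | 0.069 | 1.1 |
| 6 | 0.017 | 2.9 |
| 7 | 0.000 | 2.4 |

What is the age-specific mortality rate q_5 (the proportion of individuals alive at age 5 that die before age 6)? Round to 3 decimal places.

q_5 = (l_5 − l_6) / l_5 = (0.069 − 0.017) / 0.069
     = 0.052 / 0.069 = 0.753623… → 0.754

0.754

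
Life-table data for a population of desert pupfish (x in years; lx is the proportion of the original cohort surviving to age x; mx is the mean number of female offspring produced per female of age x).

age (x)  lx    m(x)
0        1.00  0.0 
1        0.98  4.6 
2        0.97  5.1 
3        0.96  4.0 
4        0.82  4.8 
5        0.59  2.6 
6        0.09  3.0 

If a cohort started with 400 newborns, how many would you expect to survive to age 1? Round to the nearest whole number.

Expected survivors = N0 · l_1 = 400 × 0.98 = 392 → 392

392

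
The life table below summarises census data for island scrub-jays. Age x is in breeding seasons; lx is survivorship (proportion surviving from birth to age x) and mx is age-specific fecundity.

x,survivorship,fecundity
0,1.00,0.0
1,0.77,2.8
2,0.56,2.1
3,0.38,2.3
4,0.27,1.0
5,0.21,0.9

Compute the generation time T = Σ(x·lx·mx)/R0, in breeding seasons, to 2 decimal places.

1.96

lx·mx: 0, 2.156, 1.176, 0.874, 0.27, 0.189 → R0 = 4.665
x·lx·mx: 0, 2.156, 2.352, 2.622, 1.08, 0.945 → Σ = 9.155
T = 9.155 / 4.665 = 1.962487… → 1.96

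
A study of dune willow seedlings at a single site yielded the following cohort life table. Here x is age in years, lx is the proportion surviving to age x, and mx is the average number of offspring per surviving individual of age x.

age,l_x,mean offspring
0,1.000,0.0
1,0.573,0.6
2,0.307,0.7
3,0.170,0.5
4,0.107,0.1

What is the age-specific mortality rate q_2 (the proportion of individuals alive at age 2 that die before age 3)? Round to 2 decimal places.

q_2 = (l_2 − l_3) / l_2 = (0.307 − 0.17) / 0.307
     = 0.137 / 0.307 = 0.446254… → 0.45

0.45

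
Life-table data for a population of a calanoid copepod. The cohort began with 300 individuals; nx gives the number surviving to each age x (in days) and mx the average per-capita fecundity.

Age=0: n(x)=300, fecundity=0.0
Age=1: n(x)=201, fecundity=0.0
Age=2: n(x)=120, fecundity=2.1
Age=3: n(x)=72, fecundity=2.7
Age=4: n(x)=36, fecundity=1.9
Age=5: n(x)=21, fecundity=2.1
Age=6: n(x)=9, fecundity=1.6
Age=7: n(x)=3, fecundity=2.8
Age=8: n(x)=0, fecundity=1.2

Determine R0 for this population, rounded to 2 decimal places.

lx = nx/n0 = nx/300: 1, 0.67, 0.4, 0.24, 0.12, 0.07, 0.03, 0.01, 0
lx·mx by age: 0, 0, 0.84, 0.648, 0.228, 0.147, 0.048, 0.028, 0
R0 = Σ lx·mx = 1.939 → 1.94

1.94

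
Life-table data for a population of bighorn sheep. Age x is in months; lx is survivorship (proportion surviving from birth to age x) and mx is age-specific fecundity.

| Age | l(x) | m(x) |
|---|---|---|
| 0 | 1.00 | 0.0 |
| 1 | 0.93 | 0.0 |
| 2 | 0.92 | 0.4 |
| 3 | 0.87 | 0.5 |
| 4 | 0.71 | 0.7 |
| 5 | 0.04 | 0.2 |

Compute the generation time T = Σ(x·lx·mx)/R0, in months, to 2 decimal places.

lx·mx: 0, 0, 0.368, 0.435, 0.497, 0.008 → R0 = 1.308
x·lx·mx: 0, 0, 0.736, 1.305, 1.988, 0.04 → Σ = 4.069
T = 4.069 / 1.308 = 3.110856… → 3.11

3.11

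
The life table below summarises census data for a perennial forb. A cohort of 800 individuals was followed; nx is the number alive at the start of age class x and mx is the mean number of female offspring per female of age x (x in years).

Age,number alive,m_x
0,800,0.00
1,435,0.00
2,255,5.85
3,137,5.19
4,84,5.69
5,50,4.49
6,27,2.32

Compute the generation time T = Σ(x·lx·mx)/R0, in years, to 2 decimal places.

2.87

lx = nx/n0 = nx/800: 1, 0.54375, 0.31875, 0.17125, 0.105, 0.0625, 0.03375
lx·mx: 0, 0, 1.864688…, 0.888788…, 0.59745, 0.280625, 0.0783… → R0 = 3.70985…
x·lx·mx: 0, 0, 3.729375…, 2.666363…, 2.3898, 1.403125, 0.4698… → Σ = 10.658463…
T = 10.658463… / 3.70985… = 2.873017… → 2.87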